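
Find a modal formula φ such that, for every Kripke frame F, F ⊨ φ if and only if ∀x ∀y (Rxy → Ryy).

□(□q → q)

The condition is shift-reflexivity. The T□ schema □(□q → q) defines it.
Suppose □(□q→q) is valid. Take Rxy and set V(q)={w : Ryw}. Then at y, □q holds; since □(□q→q) at x, □q→q at y, so q at y, i.e. Ryy.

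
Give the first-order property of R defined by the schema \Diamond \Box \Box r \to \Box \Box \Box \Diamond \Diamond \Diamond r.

This is a Sahlqvist (Geach-type) schema ◇^1□^2r → □^3◇^3r.
Minimal-valuation argument: fix x; take any y with xR^1y and any z with xR^3z. Set V(r) to the set of worlds R-reachable from y in exactly 2 steps. Then □^2r holds at y, so the antecedent holds at x; validity forces ◇^3r at z, giving a w with zR^3w and yR^2w.
First-order correspondent: \forall x \forall y \forall z ((xRy \wedge x R^3 z) \to \exists w (y R^2 w \wedge z R^3 w)).

\forall x \forall y \forall z ((xRy \wedge x R^3 z) \to \exists w (y R^2 w \wedge z R^3 w))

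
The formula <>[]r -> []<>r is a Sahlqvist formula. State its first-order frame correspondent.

This schema is the .2 axiom.
It corresponds to convergence: forall x forall y forall z (Rxy & Rxz -> exists w (Ryw & Rzw)).

convergence: forall x forall y forall z (Rxy & Rxz -> exists w (Ryw & Rzw))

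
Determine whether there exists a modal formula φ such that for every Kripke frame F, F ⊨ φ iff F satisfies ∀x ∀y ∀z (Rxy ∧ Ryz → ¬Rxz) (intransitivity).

Modal frame validity is preserved under surjective bounded morphisms.
The 3-cycle (worlds s,t,u with s→t→u→s) is intransitive. Mapping every world to a single reflexive point • is a surjective bounded morphism; the reflexive point is not intransitive (R••∧R•• but R••).
So no modal formula (or set of formulas) defines exactly the intransitive frames.

Not definable by any modal formula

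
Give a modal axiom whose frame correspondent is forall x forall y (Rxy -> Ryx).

This is symmetry; the standard corresponding axiom is B: q → □◇q.
Suppose q→□◇q is valid. Take Rxy and set V(q)={x}. Then q at x, so □◇q at x, so ◇q at y, so some z with Ryz has q; z=x, i.e. Ryx.

q → □◇q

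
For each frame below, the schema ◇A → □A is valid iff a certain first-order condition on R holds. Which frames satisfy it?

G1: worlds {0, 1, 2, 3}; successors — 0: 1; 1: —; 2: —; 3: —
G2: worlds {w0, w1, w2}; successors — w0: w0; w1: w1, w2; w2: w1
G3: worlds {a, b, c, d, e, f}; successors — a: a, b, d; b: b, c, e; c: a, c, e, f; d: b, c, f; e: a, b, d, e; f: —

G1

The schema corresponds to partial functionality: ∀x ∀y ∀z (Rxy ∧ Rxz → y = z).
G1: condition met.
G2: fails — w1 sees both w1 and w2.
G3: fails — a sees both a and b.
Valid on: G1.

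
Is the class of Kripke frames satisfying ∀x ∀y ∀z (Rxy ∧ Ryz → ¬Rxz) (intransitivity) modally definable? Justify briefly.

Not definable by any modal formula

Any modally definable frame class is closed under surjective bounded morphisms.
The 5-cycle (worlds 0,1,2,3,4 with 0→1→2→3→4→0) is intransitive. Mapping every world to a single reflexive point • is a surjective bounded morphism; the reflexive point is not intransitive (R••∧R•• but R••).
Hence intransitivity is not modally definable.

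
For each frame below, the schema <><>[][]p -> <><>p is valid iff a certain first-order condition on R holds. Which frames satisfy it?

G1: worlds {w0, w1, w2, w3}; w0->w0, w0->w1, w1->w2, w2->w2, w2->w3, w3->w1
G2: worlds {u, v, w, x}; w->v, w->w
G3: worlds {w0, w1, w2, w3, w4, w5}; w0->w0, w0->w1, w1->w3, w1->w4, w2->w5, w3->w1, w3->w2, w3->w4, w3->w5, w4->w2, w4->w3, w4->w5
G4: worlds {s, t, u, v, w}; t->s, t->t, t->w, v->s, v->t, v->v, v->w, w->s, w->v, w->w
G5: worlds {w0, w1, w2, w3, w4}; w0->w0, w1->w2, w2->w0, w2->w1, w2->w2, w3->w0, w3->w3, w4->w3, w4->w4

The schema corresponds to a generalized confluence (Geach) condition: forall x forall y (x R^2 y -> exists w (y R^2 w & x R^2 w)).
G1: ✓.
G2: fails — wR²v but no t with vR²t and wR²t.
G3: fails — w1R²w2 but no w with w2R²w and w1R²w.
G4: fails — tR²s but no w* with sR²w* and tR²w*.
G5: ✓.

G1, G5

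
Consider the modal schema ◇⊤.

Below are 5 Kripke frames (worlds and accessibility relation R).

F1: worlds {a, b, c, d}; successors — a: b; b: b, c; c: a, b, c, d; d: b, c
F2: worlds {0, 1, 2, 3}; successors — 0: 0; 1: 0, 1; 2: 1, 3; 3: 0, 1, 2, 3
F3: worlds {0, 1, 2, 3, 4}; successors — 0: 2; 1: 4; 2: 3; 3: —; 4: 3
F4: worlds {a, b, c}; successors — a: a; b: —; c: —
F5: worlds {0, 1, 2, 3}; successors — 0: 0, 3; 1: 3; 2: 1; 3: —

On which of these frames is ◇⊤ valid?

F1, F2

The schema corresponds to seriality: ∀x ∃y Rxy.
F1: satisfies the condition.
F2: satisfies the condition.
F3: fails — world 3 has no successor.
F4: fails — world b has no successor.
F5: fails — world 3 has no successor.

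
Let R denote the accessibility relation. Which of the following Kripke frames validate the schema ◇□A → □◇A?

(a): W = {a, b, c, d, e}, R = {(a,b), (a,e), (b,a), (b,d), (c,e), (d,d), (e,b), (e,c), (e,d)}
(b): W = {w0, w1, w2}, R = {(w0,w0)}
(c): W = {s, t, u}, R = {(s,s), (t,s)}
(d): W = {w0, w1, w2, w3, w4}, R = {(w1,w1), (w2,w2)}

(b), (c), (d)

Frame correspondent (Sahlqvist): ∀x ∀y ∀z (Rxy ∧ Rxz → ∃w (Ryw ∧ Rzw)) — i.e. convergence.
(a): fails — Rba and Rbd but a and d have no common successor.
(b): ✓.
(c): ✓.
(d): ✓.
Valid on: (b), (c), (d).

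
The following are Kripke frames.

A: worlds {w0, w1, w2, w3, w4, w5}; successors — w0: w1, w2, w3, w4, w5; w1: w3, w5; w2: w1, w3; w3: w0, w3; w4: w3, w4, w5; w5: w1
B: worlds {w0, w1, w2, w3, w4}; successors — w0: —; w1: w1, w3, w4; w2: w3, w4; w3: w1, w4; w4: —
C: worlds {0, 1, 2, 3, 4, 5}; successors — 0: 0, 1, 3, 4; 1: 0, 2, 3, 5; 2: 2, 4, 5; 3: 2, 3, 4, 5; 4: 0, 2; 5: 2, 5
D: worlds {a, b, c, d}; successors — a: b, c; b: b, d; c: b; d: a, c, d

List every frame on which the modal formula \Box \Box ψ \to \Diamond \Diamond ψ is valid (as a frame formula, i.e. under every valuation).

A, C, D

The schema corresponds to a generalized confluence (Geach) condition: \forall x \exists w (x R^2 w \wedge x R^2 w).
A: condition met.
B: fails — at w0 but no w with w0R²w and w0R²w.
C: condition met.
D: condition met.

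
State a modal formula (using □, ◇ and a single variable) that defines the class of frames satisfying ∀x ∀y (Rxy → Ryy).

□(□q → q)

A defining formula is □(□q → q) (the T□ axiom).
Suppose □(□q→q) is valid. Take Rxy and set V(q)={w : Ryw}. Then at y, □q holds; since □(□q→q) at x, □q→q at y, so q at y, i.e. Ryy.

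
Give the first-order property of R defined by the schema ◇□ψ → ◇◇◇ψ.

This is a Sahlqvist (Geach-type) schema ◇^1□^1ψ → □^0◇^3ψ.
Minimal-valuation argument: fix x; take any y with xR^1y and any z with xR^0z. Set V(ψ) to the set of worlds R-reachable from y in exactly 1 step. Then □^1ψ holds at y, so the antecedent holds at x; validity forces ◇^3ψ at z, giving a w with zR^3w and yR^1w.
First-order correspondent: ∀x ∀y (xRy → ∃w (yRw ∧ xR³w)).

∀x ∀y (xRy → ∃w (yRw ∧ xR³w))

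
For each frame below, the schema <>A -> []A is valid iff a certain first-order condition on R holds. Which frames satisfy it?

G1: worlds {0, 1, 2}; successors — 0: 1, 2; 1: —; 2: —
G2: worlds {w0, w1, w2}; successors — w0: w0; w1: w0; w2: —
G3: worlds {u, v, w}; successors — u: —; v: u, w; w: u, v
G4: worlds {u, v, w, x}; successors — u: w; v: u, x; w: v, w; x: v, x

G2

The schema corresponds to partial functionality: forall x forall y forall z (Rxy & Rxz -> y = z).
G1: fails — 0 sees both 1 and 2.
G2: satisfies the condition.
G3: fails — v sees both u and w.
G4: fails — v sees both u and x.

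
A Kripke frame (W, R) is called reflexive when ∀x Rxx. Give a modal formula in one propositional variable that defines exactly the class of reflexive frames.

This is reflexivity; the standard corresponding axiom is T: □r → r.
Suppose □r→r is valid. At any x set V(r)={w : Rxw}. Then □r holds at x, so r holds at x, i.e. Rxx.

□r → r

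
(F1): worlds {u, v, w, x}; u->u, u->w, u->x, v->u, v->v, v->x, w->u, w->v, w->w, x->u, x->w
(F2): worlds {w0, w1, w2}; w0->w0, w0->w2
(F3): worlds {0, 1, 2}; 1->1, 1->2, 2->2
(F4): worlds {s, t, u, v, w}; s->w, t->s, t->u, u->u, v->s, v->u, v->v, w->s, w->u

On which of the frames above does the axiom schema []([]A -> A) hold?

Frame correspondent (Sahlqvist): forall x forall y (Rxy -> Ryy) — i.e. shift-reflexivity.
(F1): fails — Rvx but not Rxx.
(F2): fails — Rw0w2 but not Rw2w2.
(F3): condition met.
(F4): fails — Rvs but not Rss.
Valid on: (F3).

(F3)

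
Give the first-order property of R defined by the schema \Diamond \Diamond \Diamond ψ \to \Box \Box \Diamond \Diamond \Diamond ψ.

This is a Sahlqvist (Geach-type) schema ◇^3□^0ψ → □^2◇^3ψ.
Minimal-valuation argument: fix x; take any y with xR^3y and any z with xR^2z. Set V(ψ) to the set of worlds R-reachable from y in exactly 0 steps. Then □^0ψ holds at y, so the antecedent holds at x; validity forces ◇^3ψ at z, giving a w with zR^3w and yR^0w.
First-order correspondent: \forall x \forall y \forall z ((x R^3 y \wedge x R^2 z) \to \exists w (y = w \wedge z R^3 w)).

\forall x \forall y \forall z ((x R^3 y \wedge x R^2 z) \to \exists w (y = w \wedge z R^3 w))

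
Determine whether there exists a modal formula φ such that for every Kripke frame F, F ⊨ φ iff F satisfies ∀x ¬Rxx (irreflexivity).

Modal frame validity is preserved under surjective bounded morphisms.
The 4-cycle (worlds a,b,c,d with a→b→c→d→a) is irreflexive, and the map sending every world to a single reflexive point • is a surjective bounded morphism (forth: every edge maps to (•,•); back: every world has a successor). So any modal formula valid on the 4-cycle is also valid on the reflexive point, which is not irreflexive.
Hence irreflexivity is not modally definable.

Not definable by any modal formula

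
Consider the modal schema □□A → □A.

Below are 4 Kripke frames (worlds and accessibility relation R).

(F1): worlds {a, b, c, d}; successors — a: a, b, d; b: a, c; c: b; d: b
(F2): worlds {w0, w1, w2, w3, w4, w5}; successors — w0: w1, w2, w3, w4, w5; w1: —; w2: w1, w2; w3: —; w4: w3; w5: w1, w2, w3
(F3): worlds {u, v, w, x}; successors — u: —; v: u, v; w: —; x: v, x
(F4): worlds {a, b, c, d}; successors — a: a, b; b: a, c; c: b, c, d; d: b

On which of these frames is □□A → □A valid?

This is the axiom for density; its first-order frame correspondent is ∀x ∀y (Rxy → ∃z (Rxz ∧ Rzy)).
(F1): fails — Rbc but no z with Rbz and Rzc.
(F2): fails — Rw0w4 but no z with Rw0z and Rzw4.
(F3): condition met.
(F4): fails — Rdb but no z with Rdz and Rzb.
Valid on: (F3).

(F3)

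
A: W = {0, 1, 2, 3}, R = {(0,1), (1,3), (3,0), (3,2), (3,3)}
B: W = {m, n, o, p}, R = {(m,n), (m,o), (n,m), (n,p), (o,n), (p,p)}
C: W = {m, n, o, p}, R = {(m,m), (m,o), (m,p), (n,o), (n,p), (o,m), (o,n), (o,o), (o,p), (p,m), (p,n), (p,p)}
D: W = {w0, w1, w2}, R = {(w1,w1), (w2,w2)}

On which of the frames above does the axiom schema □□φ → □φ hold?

This is the axiom for density; its first-order frame correspondent is ∀x ∀y (Rxy → ∃z (Rxz ∧ Rzy)).
A: fails — R01 but no z with R0z and Rz1.
B: fails — Ron but no z with Roz and Rzn.
C: holds.
D: holds.
Valid on: C, D.

C, D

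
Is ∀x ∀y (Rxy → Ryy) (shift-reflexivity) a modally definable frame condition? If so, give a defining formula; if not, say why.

Yes: it is shift-reflexivity, defined by the T□ schema □(□p → p).
Suppose □(□p→p) is valid. Take Rxy and set V(p)={w : Ryw}. Then at y, □p holds; since □(□p→p) at x, □p→p at y, so p at y, i.e. Ryy.

Yes, by □(□p → p)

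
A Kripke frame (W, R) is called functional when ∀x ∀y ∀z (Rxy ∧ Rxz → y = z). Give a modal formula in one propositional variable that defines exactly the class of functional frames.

This is partial functionality; the standard corresponding axiom is CD: ◇r → □r.
Suppose ◇r→□r is valid. Take Rxy, Rxz and set V(r)={y}. Then ◇r at x, so □r at x, so r at z, i.e. z=y.

◇r → □r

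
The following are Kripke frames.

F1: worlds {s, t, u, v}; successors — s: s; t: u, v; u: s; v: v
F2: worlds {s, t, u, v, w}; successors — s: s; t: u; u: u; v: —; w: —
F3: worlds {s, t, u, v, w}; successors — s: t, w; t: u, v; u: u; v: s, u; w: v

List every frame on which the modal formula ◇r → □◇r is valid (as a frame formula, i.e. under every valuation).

F2

The schema corresponds to the Euclidean property: ∀x ∀y ∀z (Rxy ∧ Rxz → Ryz).
F1: fails — Rtv and Rtu but not Rvu.
F2: holds.
F3: fails — Rsw and Rsw but not Rww.
Valid on: F2.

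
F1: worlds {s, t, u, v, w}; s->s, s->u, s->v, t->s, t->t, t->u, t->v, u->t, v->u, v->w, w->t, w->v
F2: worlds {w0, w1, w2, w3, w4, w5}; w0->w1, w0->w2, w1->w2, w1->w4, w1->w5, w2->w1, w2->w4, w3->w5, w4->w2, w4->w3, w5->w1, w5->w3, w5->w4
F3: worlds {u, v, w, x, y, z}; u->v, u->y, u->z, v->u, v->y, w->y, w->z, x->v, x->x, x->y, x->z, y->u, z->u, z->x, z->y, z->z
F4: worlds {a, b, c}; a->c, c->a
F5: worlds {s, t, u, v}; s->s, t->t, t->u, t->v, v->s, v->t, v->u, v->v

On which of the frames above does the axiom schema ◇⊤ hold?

This is the axiom for seriality; its first-order frame correspondent is ∀x ∃y Rxy.
F1: holds.
F2: holds.
F3: holds.
F4: fails — world b has no successor.
F5: fails — world u has no successor.

F1, F2, F3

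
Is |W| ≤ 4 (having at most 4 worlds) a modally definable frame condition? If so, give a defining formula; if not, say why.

No — not modally definable

Any modally definable frame class is closed under disjoint unions.
Any modal formula valid on each of 5 disjoint one-world frames is valid on their disjoint union (validity is preserved under disjoint unions). Each one-world frame has |W|=1≤4, but the union has |W|=5.
So the class is not modally definable.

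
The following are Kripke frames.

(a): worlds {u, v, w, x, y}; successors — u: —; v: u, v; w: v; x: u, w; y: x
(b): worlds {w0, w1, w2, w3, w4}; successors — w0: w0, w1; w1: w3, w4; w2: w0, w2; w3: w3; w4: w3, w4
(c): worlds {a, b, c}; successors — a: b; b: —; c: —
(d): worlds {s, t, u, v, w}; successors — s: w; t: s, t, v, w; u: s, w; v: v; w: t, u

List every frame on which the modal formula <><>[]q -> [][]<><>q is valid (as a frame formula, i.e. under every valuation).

Frame correspondent (Sahlqvist): forall x forall y forall z ((x R^2 y & x R^2 z) -> exists w (yRw & z R^2 w)) — i.e. a generalized confluence (Geach) condition.
(a): fails — vR²u, vR²u but no t with uRt and uR²t.
(b): fails — w0R²w0, w0R²w1 but no w with w0Rw and w1R²w.
(c): condition met.
(d): fails — tR²s, tR²s but no w* with sRw* and sR²w*.

(c)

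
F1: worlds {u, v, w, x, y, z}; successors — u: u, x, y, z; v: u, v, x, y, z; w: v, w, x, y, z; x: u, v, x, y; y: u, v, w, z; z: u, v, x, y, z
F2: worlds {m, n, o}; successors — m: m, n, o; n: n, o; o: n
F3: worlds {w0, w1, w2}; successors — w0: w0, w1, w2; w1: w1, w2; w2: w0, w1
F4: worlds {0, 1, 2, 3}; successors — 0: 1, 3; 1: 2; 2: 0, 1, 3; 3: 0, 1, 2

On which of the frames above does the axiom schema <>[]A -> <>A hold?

F1, F2, F3

This is the axiom for a generalized confluence (Geach) condition; its first-order frame correspondent is forall x forall y (xRy -> exists w (yRw & xRw)).
F1: condition met.
F2: condition met.
F3: condition met.
F4: fails — 0R1 but no w with 1Rw and 0Rw.
Valid on: F1, F2, F3.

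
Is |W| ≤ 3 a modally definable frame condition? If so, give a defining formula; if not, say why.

Not definable by any modal formula

If a class were modally definable it would be closed under disjoint unions (Goldblatt–Thomason).
Any modal formula valid on each of 4 disjoint one-world frames is valid on their disjoint union (validity is preserved under disjoint unions). Each one-world frame has |W|=1≤3, but the union has |W|=4.
So the class is not modally definable.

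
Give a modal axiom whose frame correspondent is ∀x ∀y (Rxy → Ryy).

The condition is shift-reflexivity. The T□ schema □(□s → s) defines it.
Suppose □(□s→s) is valid. Take Rxy and set V(s)={w : Ryw}. Then at y, □s holds; since □(□s→s) at x, □s→s at y, so s at y, i.e. Ryy.

□(□s → s)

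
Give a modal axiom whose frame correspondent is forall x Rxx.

□r → r

The condition is reflexivity. The T schema □r → r defines it.
Suppose □r→r is valid. At any x set V(r)={w : Rxw}. Then □r holds at x, so r holds at x, i.e. Rxx.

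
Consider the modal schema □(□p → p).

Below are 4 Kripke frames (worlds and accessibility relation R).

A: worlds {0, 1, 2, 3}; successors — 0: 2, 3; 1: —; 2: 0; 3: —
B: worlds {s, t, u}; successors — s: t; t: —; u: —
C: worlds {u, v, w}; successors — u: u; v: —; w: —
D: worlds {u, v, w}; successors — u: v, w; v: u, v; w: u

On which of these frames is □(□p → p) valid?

C

The schema corresponds to shift-reflexivity: ∀x ∀y (Rxy → Ryy).
A: fails — R20 but not R00.
B: fails — Rst but not Rtt.
C: ✓.
D: fails — Ruw but not Rww.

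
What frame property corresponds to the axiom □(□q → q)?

Suppose □(□q→q) is valid. Take Rxy and set V(q)={w : Ryw}. Then at y, □q holds; since □(□q→q) at x, □q→q at y, so q at y, i.e. Ryy.

shift-reflexivity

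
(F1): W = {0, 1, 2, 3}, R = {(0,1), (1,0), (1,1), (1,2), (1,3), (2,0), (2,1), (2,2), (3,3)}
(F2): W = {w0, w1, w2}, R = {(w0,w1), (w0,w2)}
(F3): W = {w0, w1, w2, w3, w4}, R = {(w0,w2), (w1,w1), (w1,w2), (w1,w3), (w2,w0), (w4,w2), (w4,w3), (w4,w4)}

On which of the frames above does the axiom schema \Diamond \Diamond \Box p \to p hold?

(F2)

This is the axiom for a generalized confluence (Geach) condition; its first-order frame correspondent is \forall x \forall y (x R^2 y \to \exists w (yRw \wedge x = w)).
(F1): fails — 0R²0 but no w with 0Rw and 0=w.
(F2): condition met.
(F3): fails — w0R²w0 but no w with w0Rw and w0=w.
Valid on: (F2).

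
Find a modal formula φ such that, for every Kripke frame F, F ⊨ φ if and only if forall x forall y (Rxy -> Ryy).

This is shift-reflexivity; the standard corresponding axiom is T□: □(□r → r).
Suppose □(□r→r) is valid. Take Rxy and set V(r)={w : Ryw}. Then at y, □r holds; since □(□r→r) at x, □r→r at y, so r at y, i.e. Ryy.

□(□r → r)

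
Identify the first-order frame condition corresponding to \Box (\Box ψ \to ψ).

shift-reflexivity

This is the T□ axiom.
Its frame correspondent is shift-reflexivity — \forall x \forall y (Rxy \to Ryy).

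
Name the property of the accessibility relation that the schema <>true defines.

This is a form of the D axiom.
Its frame correspondent is seriality — forall x exists y Rxy.

Seriality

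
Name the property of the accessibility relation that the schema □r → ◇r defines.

seriality: ∀x ∃y Rxy

Suppose □r→◇r is valid. At any x set V(r)=W. Then □r at x, so ◇r at x, so x has a successor.
The converse is a direct semantic check.
So the correspondent is seriality.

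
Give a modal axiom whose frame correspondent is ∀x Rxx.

□q → q

The condition is reflexivity. The T schema □q → q defines it.
Suppose □q→q is valid. At any x set V(q)={w : Rxw}. Then □q holds at x, so q holds at x, i.e. Rxx.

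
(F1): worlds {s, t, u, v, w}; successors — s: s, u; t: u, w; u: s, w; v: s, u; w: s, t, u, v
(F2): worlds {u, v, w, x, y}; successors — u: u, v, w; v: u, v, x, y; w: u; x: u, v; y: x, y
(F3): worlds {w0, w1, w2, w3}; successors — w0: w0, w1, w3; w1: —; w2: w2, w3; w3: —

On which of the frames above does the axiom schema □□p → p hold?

Frame correspondent (Sahlqvist): ∀x ∃w (xR²w ∧ x = w) — i.e. a generalized confluence (Geach) condition.
(F1): fails — at v but no w* with vR²w* and v=w*.
(F2): satisfies the condition.
(F3): fails — at w1 but no w with w1R²w and w1=w.
Valid on: (F2).

(F2)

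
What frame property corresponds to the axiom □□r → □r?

Suppose □□r→□r is valid. Take Rxy and set V(r)={w : xR²w}. Then □□r at x, so □r at x, so r at y, i.e. ∃z(Rxz∧Rzy).
Conversely, on a frame with density the schema holds at every world under every valuation.
Frame condition: ∀x ∀y (Rxy → ∃z (Rxz ∧ Rzy)).

Density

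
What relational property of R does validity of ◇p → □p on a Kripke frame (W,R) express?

Suppose ◇p→□p is valid. Take Rxy, Rxz and set V(p)={y}. Then ◇p at x, so □p at x, so p at z, i.e. z=y.

Partial functionality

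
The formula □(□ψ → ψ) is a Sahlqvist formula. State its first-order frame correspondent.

Suppose □(□ψ→ψ) is valid. Take Rxy and set V(ψ)={w : Ryw}. Then at y, □ψ holds; since □(□ψ→ψ) at x, □ψ→ψ at y, so ψ at y, i.e. Ryy.
The converse is a direct semantic check.
Frame condition: ∀x ∀y (Rxy → Ryy).

Shift-reflexivity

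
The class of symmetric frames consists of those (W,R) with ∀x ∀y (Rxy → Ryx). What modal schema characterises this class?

A defining formula is ψ → □◇ψ (the B axiom).
Suppose ψ→□◇ψ is valid. Take Rxy and set V(ψ)={x}. Then ψ at x, so □◇ψ at x, so ◇ψ at y, so some z with Ryz has ψ; z=x, i.e. Ryx.

ψ → □◇ψ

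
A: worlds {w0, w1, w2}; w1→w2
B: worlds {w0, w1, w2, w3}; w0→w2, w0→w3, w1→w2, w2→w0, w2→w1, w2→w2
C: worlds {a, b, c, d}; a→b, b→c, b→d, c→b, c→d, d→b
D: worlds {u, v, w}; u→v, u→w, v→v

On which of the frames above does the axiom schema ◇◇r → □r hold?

A

The schema corresponds to a generalized confluence (Geach) condition: ∀x ∀y ∀z ((xR²y ∧ xRz) → ∃w (y = w ∧ z = w)).
A: ✓.
B: fails — w0R²w0, w0Rw2 but w0 ≠ w2.
C: fails — aR²c, aRb but c ≠ b.
D: fails — uR²v, uRw but v ≠ w.
Valid on: A.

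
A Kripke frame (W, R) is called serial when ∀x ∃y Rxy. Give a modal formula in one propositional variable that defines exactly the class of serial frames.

□q → ◇q

This is seriality; the standard corresponding axiom is D: □q → ◇q.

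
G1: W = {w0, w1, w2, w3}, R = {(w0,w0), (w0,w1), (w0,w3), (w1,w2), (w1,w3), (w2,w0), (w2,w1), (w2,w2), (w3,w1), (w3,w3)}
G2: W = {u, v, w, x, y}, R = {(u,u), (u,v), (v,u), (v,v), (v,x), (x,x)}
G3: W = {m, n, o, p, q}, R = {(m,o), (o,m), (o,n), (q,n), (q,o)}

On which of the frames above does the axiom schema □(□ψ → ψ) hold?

G2

This is the axiom for shift-reflexivity; its first-order frame correspondent is ∀x ∀y (Rxy → Ryy).
G1: fails — Rw3w1 but not Rw1w1.
G2: holds.
G3: fails — Rom but not Rmm.
Valid on: G2.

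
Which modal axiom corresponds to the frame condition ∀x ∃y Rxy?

□r → ◇r

A defining formula is □r → ◇r (the D axiom).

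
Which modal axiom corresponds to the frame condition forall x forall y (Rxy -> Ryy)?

The condition is shift-reflexivity. The T□ schema □(□r → r) defines it.
Suppose □(□r→r) is valid. Take Rxy and set V(r)={w : Ryw}. Then at y, □r holds; since □(□r→r) at x, □r→r at y, so r at y, i.e. Ryy.

□(□r → r)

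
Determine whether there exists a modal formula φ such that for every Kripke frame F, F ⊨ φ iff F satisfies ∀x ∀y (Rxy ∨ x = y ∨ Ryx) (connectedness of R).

If a class were modally definable it would be closed under disjoint unions (Goldblatt–Thomason).
Take 2 disjoint single-world reflexive frames: each is trivially connected, but their disjoint union has 2 worlds with no edge between distinct components, so it is not connected.
Hence connectedness of R is not modally definable.

No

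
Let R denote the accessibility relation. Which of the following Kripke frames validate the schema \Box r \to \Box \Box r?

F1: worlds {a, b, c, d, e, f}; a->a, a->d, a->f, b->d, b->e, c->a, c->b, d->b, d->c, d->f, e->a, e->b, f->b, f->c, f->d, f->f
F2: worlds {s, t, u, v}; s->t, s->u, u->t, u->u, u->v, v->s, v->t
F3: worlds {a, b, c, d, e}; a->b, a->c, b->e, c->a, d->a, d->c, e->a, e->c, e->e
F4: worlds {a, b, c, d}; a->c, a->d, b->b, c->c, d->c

The schema corresponds to transitivity: \forall x \forall y \forall z (Rxy \wedge Ryz \to Rxz).
F1: fails — Reb and Rbe but not Ree.
F2: fails — Ruv and Rvs but not Rus.
F3: fails — Rea and Rab but not Reb.
F4: satisfies the condition.
Valid on: F4.

F4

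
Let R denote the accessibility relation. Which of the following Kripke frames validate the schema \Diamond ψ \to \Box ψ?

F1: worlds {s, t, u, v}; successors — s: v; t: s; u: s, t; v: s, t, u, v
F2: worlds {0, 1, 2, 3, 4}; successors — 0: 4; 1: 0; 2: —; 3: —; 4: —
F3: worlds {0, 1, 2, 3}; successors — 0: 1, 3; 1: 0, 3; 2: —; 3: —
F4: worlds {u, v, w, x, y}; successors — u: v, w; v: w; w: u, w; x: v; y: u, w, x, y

The schema corresponds to partial functionality: \forall x \forall y \forall z (Rxy \wedge Rxz \to y = z).
F1: fails — u sees both s and t.
F2: ✓.
F3: fails — 0 sees both 1 and 3.
F4: fails — u sees both v and w.
Valid on: F2.

F2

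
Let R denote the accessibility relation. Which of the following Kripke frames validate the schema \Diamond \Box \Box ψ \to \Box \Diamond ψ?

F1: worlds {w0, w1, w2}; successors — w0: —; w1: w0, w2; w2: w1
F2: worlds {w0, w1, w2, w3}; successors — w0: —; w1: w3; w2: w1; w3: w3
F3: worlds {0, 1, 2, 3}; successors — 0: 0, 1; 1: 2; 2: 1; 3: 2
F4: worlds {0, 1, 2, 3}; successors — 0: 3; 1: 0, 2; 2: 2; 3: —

The schema corresponds to a generalized confluence (Geach) condition: \forall x \forall y \forall z ((xRy \wedge xRz) \to \exists w (y R^2 w \wedge zRw)).
F1: fails — w1Rw0, w1Rw0 but no w with w0R²w and w0Rw.
F2: condition met.
F3: fails — 0R1, 0R1 but no w with 1R²w and 1Rw.
F4: fails — 0R3, 0R3 but no w with 3R²w and 3Rw.

F2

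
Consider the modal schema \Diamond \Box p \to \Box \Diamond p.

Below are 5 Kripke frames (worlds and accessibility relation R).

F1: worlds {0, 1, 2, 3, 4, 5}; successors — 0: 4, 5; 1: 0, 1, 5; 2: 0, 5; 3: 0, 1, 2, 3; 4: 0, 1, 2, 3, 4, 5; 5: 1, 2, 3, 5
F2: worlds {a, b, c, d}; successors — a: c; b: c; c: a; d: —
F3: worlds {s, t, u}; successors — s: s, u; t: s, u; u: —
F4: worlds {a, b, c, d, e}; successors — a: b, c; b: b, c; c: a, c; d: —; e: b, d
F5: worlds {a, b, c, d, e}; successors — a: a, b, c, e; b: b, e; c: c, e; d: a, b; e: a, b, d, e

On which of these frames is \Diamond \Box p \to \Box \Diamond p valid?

Frame correspondent (Sahlqvist): \forall x \forall y \forall z (Rxy \wedge Rxz \to \exists w (Ryw \wedge Rzw)) — i.e. convergence.
F1: fails — R30 and R33 but 0 and 3 have no common successor.
F2: holds.
F3: fails — Rsu and Rsu but u and u have no common successor.
F4: fails — Reb and Red but b and d have no common successor.
F5: holds.
Valid on: F2, F5.

F2, F5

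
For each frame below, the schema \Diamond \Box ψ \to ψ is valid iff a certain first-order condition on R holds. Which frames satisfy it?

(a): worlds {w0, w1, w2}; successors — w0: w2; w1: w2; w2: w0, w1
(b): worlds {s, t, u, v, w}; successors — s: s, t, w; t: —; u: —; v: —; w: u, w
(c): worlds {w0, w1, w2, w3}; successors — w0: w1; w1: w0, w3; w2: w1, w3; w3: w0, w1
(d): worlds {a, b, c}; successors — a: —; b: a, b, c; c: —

(a)

Frame correspondent (Sahlqvist): \forall x \forall y (Rxy \to Ryx) — i.e. symmetry.
(a): ✓.
(b): fails — Rwu but not Ruw.
(c): fails — Rw3w0 but not Rw0w3.
(d): fails — Rba but not Rab.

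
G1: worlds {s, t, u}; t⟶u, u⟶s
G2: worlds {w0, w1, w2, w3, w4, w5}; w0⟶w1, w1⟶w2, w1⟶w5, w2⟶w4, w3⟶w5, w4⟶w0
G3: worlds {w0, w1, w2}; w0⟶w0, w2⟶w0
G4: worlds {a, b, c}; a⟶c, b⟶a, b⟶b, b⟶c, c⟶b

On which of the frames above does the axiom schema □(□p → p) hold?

G3

The schema corresponds to shift-reflexivity: ∀x ∀y (Rxy → Ryy).
G1: fails — Rus but not Rss.
G2: fails — Rw1w5 but not Rw5w5.
G3: satisfies the condition.
G4: fails — Rbc but not Rcc.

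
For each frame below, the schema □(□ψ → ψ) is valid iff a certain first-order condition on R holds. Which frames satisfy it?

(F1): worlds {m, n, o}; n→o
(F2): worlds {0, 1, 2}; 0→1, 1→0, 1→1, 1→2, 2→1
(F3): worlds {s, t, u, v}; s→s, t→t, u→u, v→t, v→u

(F3)

Frame correspondent (Sahlqvist): ∀x ∀y (Rxy → Ryy) — i.e. shift-reflexivity.
(F1): fails — Rno but not Roo.
(F2): fails — R10 but not R00.
(F3): ✓.
Valid on: (F3).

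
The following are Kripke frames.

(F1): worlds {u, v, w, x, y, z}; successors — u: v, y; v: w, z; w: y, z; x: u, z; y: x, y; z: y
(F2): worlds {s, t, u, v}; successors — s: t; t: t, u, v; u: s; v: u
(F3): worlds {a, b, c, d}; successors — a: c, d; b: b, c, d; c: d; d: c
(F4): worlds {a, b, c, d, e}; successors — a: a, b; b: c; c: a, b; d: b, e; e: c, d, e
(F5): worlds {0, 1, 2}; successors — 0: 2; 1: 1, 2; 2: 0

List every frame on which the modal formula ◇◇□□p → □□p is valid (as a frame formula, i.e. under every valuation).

none

The schema corresponds to a generalized confluence (Geach) condition: ∀x ∀y ∀z ((xR²y ∧ xR²z) → ∃w (yR²w ∧ z = w)).
(F1): fails — uR²w, uR²w but no t with wR²t and w=t.
(F2): fails — sR²u, sR²u but no w with uR²w and u=w.
(F3): fails — aR²c, aR²d but no w with cR²w and d=w.
(F4): fails — aR²b, aR²c but no w with bR²w and c=w.
(F5): fails — 1R²0, 1R²1 but no w with 0R²w and 1=w.
Valid on no frame.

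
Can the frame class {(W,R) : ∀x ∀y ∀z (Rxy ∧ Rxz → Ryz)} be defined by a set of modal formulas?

This is a Sahlqvist condition; the 5 axiom ◇q → □◇q defines it.
Suppose ◇q→□◇q is valid. Take Rxy, Rxz and set V(q)={y}. Then ◇q at x, so □◇q at x, so ◇q at z, so some w with Rzw has q; w=y, i.e. Rzy. By symmetry of the argument, Ryz.

Yes — defined by ◇q → □◇q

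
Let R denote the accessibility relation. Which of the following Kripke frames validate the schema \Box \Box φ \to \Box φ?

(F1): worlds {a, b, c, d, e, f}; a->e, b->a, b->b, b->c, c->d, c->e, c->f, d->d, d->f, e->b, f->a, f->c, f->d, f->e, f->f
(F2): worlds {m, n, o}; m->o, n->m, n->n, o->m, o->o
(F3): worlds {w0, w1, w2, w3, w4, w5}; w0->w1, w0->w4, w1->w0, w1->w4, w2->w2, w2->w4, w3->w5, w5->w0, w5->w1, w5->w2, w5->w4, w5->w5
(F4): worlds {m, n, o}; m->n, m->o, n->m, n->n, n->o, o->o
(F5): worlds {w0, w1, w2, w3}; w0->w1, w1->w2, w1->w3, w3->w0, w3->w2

(F2), (F4)

Frame correspondent (Sahlqvist): \forall x \forall y (Rxy \to \exists z (Rxz \wedge Rzy)) — i.e. density.
(F1): fails — Rae but no z with Raz and Rze.
(F2): satisfies the condition.
(F3): fails — Rw1w0 but no z with Rw1z and Rzw0.
(F4): satisfies the condition.
(F5): fails — Rw3w2 but no z with Rw3z and Rzw2.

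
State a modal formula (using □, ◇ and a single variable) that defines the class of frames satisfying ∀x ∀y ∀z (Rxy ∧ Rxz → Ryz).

The condition is the Euclidean property. The 5 schema ◇q → □◇q defines it.

◇q → □◇q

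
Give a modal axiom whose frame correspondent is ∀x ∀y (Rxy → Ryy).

This is shift-reflexivity; the standard corresponding axiom is T□: □(□s → s).
Suppose □(□s→s) is valid. Take Rxy and set V(s)={w : Ryw}. Then at y, □s holds; since □(□s→s) at x, □s→s at y, so s at y, i.e. Ryy.

□(□s → s)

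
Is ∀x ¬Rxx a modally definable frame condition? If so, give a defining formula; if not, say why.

Any modally definable frame class is closed under surjective bounded morphisms.
The 2-cycle (worlds w0,w1 with w0→w1→w0) is irreflexive, and the map sending every world to a single reflexive point • is a surjective bounded morphism (forth: every edge maps to (•,•); back: every world has a successor). So any modal formula valid on the 2-cycle is also valid on the reflexive point, which is not irreflexive.
Hence irreflexivity is not modally definable.

No — not modally definable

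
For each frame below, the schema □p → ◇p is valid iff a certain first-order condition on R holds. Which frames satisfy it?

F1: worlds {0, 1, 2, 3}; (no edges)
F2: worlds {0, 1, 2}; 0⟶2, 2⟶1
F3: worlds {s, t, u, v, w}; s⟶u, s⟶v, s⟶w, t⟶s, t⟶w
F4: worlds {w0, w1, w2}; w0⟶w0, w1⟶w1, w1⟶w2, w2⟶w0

This is the axiom for seriality; its first-order frame correspondent is ∀x ∃y Rxy.
F1: fails — world 0 has no successor.
F2: fails — world 1 has no successor.
F3: fails — world u has no successor.
F4: holds.
Valid on: F4.

F4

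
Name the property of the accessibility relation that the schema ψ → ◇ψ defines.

Reflexivity

This schema is equivalent to the T axiom □ψ → ψ.
It corresponds to reflexivity: ∀x Rxx.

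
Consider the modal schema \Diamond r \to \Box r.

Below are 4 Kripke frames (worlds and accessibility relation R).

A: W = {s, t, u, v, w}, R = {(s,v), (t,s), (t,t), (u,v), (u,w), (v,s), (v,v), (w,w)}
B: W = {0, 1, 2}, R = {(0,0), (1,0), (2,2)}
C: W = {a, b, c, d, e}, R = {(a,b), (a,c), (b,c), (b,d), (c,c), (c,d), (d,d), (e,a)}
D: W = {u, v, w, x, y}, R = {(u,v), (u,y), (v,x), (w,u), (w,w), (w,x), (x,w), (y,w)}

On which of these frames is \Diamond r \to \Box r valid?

Frame correspondent (Sahlqvist): \forall x \forall y \forall z (Rxy \wedge Rxz \to y = z) — i.e. partial functionality.
A: fails — t sees both s and t.
B: condition met.
C: fails — a sees both b and c.
D: fails — u sees both v and y.
Valid on: B.

B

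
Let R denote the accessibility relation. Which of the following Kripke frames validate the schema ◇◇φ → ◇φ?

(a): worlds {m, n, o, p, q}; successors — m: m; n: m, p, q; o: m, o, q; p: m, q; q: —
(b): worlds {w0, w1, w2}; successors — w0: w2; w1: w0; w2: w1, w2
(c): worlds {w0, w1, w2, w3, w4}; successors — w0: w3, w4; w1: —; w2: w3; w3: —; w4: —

(a), (c)

Frame correspondent (Sahlqvist): ∀x ∀y ∀z (Rxy ∧ Ryz → Rxz) — i.e. transitivity.
(a): condition met.
(b): fails — Rw0w2 and Rw2w1 but not Rw0w1.
(c): condition met.
Valid on: (a), (c).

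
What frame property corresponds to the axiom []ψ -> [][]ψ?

transitivity: forall x forall y forall z (Rxy & Ryz -> Rxz)

Suppose □ψ→□□ψ is valid. Take Rxy, Ryz and set V(ψ)={w : Rxw}. Then □ψ at x, so □□ψ at x, so □ψ at y, so ψ at z, i.e. Rxz.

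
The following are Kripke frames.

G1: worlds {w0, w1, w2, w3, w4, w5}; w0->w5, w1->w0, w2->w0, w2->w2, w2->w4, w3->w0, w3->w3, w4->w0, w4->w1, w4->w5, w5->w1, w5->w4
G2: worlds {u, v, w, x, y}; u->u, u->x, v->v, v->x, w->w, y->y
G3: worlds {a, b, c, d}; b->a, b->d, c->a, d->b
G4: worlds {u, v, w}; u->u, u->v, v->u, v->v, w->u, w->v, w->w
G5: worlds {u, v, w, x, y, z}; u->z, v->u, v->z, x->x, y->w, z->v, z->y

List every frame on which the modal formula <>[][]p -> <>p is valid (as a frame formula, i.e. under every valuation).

The schema corresponds to a generalized confluence (Geach) condition: forall x forall y (xRy -> exists w (y R^2 w & xRw)).
G1: fails — w1Rw0 but no w with w0R²w and w1Rw.
G2: fails — uRx but no t with xR²t and uRt.
G3: fails — bRa but no w with aR²w and bRw.
G4: holds.
G5: fails — vRu but no t with uR²t and vRt.

G4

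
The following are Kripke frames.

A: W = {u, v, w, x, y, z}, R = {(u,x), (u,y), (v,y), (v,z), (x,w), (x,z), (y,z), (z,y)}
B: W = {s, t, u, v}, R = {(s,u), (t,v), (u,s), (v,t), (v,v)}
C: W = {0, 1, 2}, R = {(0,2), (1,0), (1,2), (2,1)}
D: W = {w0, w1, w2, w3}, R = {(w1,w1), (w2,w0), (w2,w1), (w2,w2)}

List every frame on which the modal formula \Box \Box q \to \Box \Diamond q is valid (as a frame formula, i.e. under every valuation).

B, C

This is the axiom for a generalized confluence (Geach) condition; its first-order frame correspondent is \forall x \forall z (xRz \to \exists w (x R^2 w \wedge zRw)).
A: fails — xRw but no t with xR²t and wRt.
B: ✓.
C: ✓.
D: fails — w2Rw0 but no w with w2R²w and w0Rw.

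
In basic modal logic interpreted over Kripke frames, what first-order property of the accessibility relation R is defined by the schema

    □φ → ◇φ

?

Seriality

This is the D axiom.
It corresponds to seriality: ∀x ∃y Rxy.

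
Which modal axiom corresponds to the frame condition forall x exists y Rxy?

A defining formula is □s → ◇s (the D axiom).
Suppose □s→◇s is valid. At any x set V(s)=W. Then □s at x, so ◇s at x, so x has a successor.

□s → ◇s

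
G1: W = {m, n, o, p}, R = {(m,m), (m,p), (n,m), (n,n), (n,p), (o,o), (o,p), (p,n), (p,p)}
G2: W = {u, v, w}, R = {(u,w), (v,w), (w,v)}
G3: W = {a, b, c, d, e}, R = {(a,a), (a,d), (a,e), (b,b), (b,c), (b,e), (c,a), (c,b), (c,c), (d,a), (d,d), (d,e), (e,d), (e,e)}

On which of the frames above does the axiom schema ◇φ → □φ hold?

Frame correspondent (Sahlqvist): ∀x ∀y ∀z (Rxy ∧ Rxz → y = z) — i.e. partial functionality.
G1: fails — m sees both m and p.
G2: holds.
G3: fails — a sees both a and d.
Valid on: G2.

G2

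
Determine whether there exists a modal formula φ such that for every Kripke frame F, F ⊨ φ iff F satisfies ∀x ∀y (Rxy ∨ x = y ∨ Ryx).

Any modally definable frame class is closed under disjoint unions.
Take 3 disjoint single-world reflexive frames: each is trivially connected, but their disjoint union has 3 worlds with no edge between distinct components, so it is not connected.
Hence connectedness of R is not modally definable.

Not definable by any modal formula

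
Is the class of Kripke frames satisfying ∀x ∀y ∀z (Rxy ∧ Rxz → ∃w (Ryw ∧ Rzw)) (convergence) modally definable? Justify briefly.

Yes: it is convergence, defined by the .2 schema ◇□q → □◇q.
Suppose ◇□q→□◇q is valid. Take Rxy, Rxz and set V(q)={w : Ryw}. Then □q at y so ◇□q at x, so □◇q at x, so ◇q at z, giving w with Rzw and Ryw.

Yes — defined by ◇□q → □◇q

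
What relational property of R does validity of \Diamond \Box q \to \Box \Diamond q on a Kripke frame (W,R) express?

convergence

Suppose ◇□q→□◇q is valid. Take Rxy, Rxz and set V(q)={w : Ryw}. Then □q at y so ◇□q at x, so □◇q at x, so ◇q at z, giving w with Rzw and Ryw.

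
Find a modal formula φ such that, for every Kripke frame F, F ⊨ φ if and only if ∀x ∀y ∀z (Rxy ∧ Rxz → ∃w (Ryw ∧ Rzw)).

A defining formula is ◇□ψ → □◇ψ (the .2 axiom).

◇□ψ → □◇ψ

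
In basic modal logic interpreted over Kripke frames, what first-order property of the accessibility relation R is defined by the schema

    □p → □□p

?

This schema is the 4 axiom.
Its frame correspondent is transitivity — ∀x ∀y ∀z (Rxy ∧ Ryz → Rxz).

transitivity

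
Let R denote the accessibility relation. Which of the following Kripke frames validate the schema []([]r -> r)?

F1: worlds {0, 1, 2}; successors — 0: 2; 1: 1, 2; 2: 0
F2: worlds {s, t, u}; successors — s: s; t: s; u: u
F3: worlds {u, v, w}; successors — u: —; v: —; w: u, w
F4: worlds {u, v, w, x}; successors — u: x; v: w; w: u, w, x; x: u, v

F2

The schema corresponds to shift-reflexivity: forall x forall y (Rxy -> Ryy).
F1: fails — R12 but not R22.
F2: ✓.
F3: fails — Rwu but not Ruu.
F4: fails — Rwu but not Ruu.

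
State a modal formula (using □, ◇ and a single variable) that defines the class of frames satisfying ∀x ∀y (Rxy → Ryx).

This is symmetry; the standard corresponding axiom is B: ψ → □◇ψ.
Suppose ψ→□◇ψ is valid. Take Rxy and set V(ψ)={x}. Then ψ at x, so □◇ψ at x, so ◇ψ at y, so some z with Ryz has ψ; z=x, i.e. Ryx.

ψ → □◇ψ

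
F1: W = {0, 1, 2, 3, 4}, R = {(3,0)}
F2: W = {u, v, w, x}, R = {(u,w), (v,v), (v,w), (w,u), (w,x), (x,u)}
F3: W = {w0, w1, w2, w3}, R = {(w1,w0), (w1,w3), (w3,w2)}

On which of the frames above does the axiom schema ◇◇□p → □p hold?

F1

The schema corresponds to a generalized confluence (Geach) condition: ∀x ∀y ∀z ((xR²y ∧ xRz) → ∃w (yRw ∧ z = w)).
F1: condition met.
F2: fails — uR²x, uRw but no t with xRt and w=t.
F3: fails — w1R²w2, w1Rw0 but no w with w2Rw and w0=w.
Valid on: F1.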